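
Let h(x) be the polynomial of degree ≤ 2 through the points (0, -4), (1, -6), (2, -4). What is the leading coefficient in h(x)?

The leading coefficient equals the top divided difference h[0,1,2].
h[0,1] = (-6 - (-4)) / (1 - 0) = -2
h[1,2] = (-4 - (-6)) / (2 - 1) = 2
h[0,1,2] = (2 - (-2)) / (2 - 0) = 2

2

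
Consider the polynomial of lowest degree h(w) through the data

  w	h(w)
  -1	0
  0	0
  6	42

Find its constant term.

0

Build the Lagrange basis polynomials:
L_0(w) = w(w - 6) / [7] = (1/7)w^2 - (6/7)w
L_1(w) = (w + 1)(w - 6) / [-6] = -(1/6)w^2 + (5/6)w + 1
L_2(w) = (w + 1)w / [42] = (1/42)w^2 + (1/42)w
h(w) = 0·L_0 + 0·L_1 + 42·L_2
Only the constant term is needed; take it from each L_i and combine:
0·(0) + 0·(1) + 42·(0) = 0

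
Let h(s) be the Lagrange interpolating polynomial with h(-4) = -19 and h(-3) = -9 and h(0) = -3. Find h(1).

-9

Evaluate each Lagrange basis at s = 1:
L_0(1) = (4)·(1)/[(-1)·(-4)] = 1
L_1(1) = (5)·(1)/[(1)·(-3)] = -5/3
L_2(1) = (5)·(4)/[(4)·(3)] = 5/3
Sum: (-19)·(1) + (-9)·(-5/3) + (-3)·(5/3) = -9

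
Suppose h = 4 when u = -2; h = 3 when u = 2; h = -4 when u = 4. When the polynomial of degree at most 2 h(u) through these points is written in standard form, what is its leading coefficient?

Build the Lagrange basis polynomials:
L_0(u) = (u - 2)(u - 4) / [24] = (1/24)u^2 - (1/4)u + 1/3
L_1(u) = (u + 2)(u - 4) / [-8] = -(1/8)u^2 + (1/4)u + 1
L_2(u) = (u + 2)(u - 2) / [12] = (1/12)u^2 - 1/3
h(u) = 4·L_0 + 3·L_1 + (-4)·L_2
Only the coefficient of u^2 is needed; take it from each L_i and combine:
4·(1/24) + 3·(-1/8) + (-4)·(1/12) = -13/24

-13/24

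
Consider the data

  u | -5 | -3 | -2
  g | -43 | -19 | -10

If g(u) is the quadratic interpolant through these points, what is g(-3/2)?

-25/4

Using Newton's divided-difference form:
g[-5,-3] = (-19 - (-43)) / (-3 - (-5)) = 12
g[-3,-2] = (-10 - (-19)) / (-2 - (-3)) = 9
g[-5,-3,-2] = (9 - 12) / (-2 - (-5)) = -1
g(-3/2) = -43 + 12·(7/2) + (-1)·(7/2)·(3/2) = -25/4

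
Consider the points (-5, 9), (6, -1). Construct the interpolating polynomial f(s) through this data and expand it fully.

L_0(s) = (s - 6) / [-11] = -(1/11)s + 6/11
L_1(s) = (s + 5) / [11] = (1/11)s + 5/11
f(s) = 9·L_0 + (-1)·L_1
  9·L_0(s) = -(9/11)s + 54/11
  (-1)·L_1(s) = -(1/11)s - 5/11
Adding term by term: -(10/11)s + 49/11

f(s) = -(10/11)s + 49/11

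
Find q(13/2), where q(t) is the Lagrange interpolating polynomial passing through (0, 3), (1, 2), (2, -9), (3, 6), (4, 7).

-32001/32

Evaluate each Lagrange basis at t = 13/2:
L_0(13/2) = (11/2)·(9/2)·(7/2)·(5/2)/[(-1)·(-2)·(-3)·(-4)] = 1155/128
L_1(13/2) = (13/2)·(9/2)·(7/2)·(5/2)/[(1)·(-1)·(-2)·(-3)] = -1365/32
L_2(13/2) = (13/2)·(11/2)·(7/2)·(5/2)/[(2)·(1)·(-1)·(-2)] = 5005/64
L_3(13/2) = (13/2)·(11/2)·(9/2)·(5/2)/[(3)·(2)·(1)·(-1)] = -2145/32
L_4(13/2) = (13/2)·(11/2)·(9/2)·(7/2)/[(4)·(3)·(2)·(1)] = 3003/128
Sum: 3·(1155/128) + 2·(-1365/32) + (-9)·(5005/64) + 6·(-2145/32) + 7·(3003/128) = -32001/32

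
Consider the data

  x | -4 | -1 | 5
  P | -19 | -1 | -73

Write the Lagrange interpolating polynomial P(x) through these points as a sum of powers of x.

Build the Lagrange basis polynomials:
L_0(x) = (x + 1)(x - 5) / [27] = (1/27)x^2 - (4/27)x - 5/27
L_1(x) = (x + 4)(x - 5) / [-18] = -(1/18)x^2 + (1/18)x + 10/9
L_2(x) = (x + 4)(x + 1) / [54] = (1/54)x^2 + (5/54)x + 2/27
P(x) = (-19)·L_0 + (-1)·L_1 + (-73)·L_2
  (-19)·L_0(x) = -(19/27)x^2 + (76/27)x + 95/27
  (-1)·L_1(x) = (1/18)x^2 - (1/18)x - 10/9
  (-73)·L_2(x) = -(73/54)x^2 - (365/54)x - 146/27
Adding term by term: -2x^2 - 4x - 3

P(x) = -2x^2 - 4x - 3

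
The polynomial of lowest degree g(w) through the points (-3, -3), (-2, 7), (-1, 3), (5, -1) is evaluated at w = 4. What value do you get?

L_0(4) = (6)·(5)·(-1)/[(-1)·(-2)·(-8)] = 15/8
L_1(4) = (7)·(5)·(-1)/[(1)·(-1)·(-7)] = -5
L_2(4) = (7)·(6)·(-1)/[(2)·(1)·(-6)] = 7/2
L_3(4) = (7)·(6)·(5)/[(8)·(7)·(6)] = 5/8
Sum: (-3)·(15/8) + 7·(-5) + 3·(7/2) + (-1)·(5/8) = -123/4

-123/4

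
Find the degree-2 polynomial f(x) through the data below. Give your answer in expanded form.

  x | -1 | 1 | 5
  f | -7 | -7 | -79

f(x) = -3x^2 - 4

L_0(x) = (x - 1)(x - 5) / [12] = (1/12)x^2 - (1/2)x + 5/12
L_1(x) = (x + 1)(x - 5) / [-8] = -(1/8)x^2 + (1/2)x + 5/8
L_2(x) = (x + 1)(x - 1) / [24] = (1/24)x^2 - 1/24
f(x) = (-7)·L_0 + (-7)·L_1 + (-79)·L_2
  (-7)·L_0(x) = -(7/12)x^2 + (7/2)x - 35/12
  (-7)·L_1(x) = (7/8)x^2 - (7/2)x - 35/8
  (-79)·L_2(x) = -(79/24)x^2 + 79/24
Adding term by term: -3x^2 - 4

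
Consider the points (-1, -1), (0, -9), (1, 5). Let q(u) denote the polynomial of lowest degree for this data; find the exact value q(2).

41

L_0(2) = (2)·(1)/[(-1)·(-2)] = 1
L_1(2) = (3)·(1)/[(1)·(-1)] = -3
L_2(2) = (3)·(2)/[(2)·(1)] = 3
Sum: (-1)·(1) + (-9)·(-3) + 5·(3) = 41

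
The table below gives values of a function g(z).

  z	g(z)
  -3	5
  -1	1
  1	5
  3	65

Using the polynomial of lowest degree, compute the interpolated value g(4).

Using Newton's divided-difference form:
g[-3,-1] = (1 - 5) / (-1 - (-3)) = -2
g[-1,1] = (5 - 1) / (1 - (-1)) = 2
g[1,3] = (65 - 5) / (3 - 1) = 30
g[-3,-1,1] = (2 - (-2)) / (1 - (-3)) = 1
g[-1,1,3] = (30 - 2) / (3 - (-1)) = 7
g[-3,-1,1,3] = (7 - 1) / (3 - (-3)) = 1
g(4) = 5 + (-2)·(7) + 1·(7)·(5) + 1·(7)·(5)·(3) = 131

131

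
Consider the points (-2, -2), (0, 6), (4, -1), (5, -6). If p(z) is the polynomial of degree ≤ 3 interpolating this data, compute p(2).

197/35

Using Newton's divided-difference form:
p[-2,0] = (6 - (-2)) / (0 - (-2)) = 4
p[0,4] = (-1 - 6) / (4 - 0) = -7/4
p[4,5] = (-6 - (-1)) / (5 - 4) = -5
p[-2,0,4] = (-7/4 - 4) / (4 - (-2)) = -23/24
p[0,4,5] = (-5 - (-7/4)) / (5 - 0) = -13/20
p[-2,0,4,5] = (-13/20 - (-23/24)) / (5 - (-2)) = 37/840
p(2) = -2 + 4·(4) + (-23/24)·(4)·(2) + (37/840)·(4)·(2)·(-2) = 197/35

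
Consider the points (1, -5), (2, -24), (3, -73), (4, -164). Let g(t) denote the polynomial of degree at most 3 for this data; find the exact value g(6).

-520

Using Newton's divided-difference form:
g[1,2] = (-24 - (-5)) / (2 - 1) = -19
g[2,3] = (-73 - (-24)) / (3 - 2) = -49
g[3,4] = (-164 - (-73)) / (4 - 3) = -91
g[1,2,3] = (-49 - (-19)) / (3 - 1) = -15
g[2,3,4] = (-91 - (-49)) / (4 - 2) = -21
g[1,2,3,4] = (-21 - (-15)) / (4 - 1) = -2
g(6) = -5 + (-19)·(5) + (-15)·(5)·(4) + (-2)·(5)·(4)·(3) = -520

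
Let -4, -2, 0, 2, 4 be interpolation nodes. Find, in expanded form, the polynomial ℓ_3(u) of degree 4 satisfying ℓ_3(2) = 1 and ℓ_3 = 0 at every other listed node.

ℓ_3(u) = -(1/96)u^4 - (1/48)u^3 + (1/6)u^2 + (1/3)u

ℓ_3(u) = (u + 4)(u + 2)u(u - 4) / [(6)·(4)·(2)·(-2)]
       = (u^4 + 2u^3 - 16u^2 - 32u) / (-96)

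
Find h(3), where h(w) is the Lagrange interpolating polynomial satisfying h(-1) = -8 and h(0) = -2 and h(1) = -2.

Evaluate each Lagrange basis at w = 3:
L_0(3) = (3)·(2)/[(-1)·(-2)] = 3
L_1(3) = (4)·(2)/[(1)·(-1)] = -8
L_2(3) = (4)·(3)/[(2)·(1)] = 6
Sum: (-8)·(3) + (-2)·(-8) + (-2)·(6) = -20

-20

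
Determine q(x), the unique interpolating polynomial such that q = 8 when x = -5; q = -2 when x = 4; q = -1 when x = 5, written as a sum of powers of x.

q(x) = (19/90)x^2 - (9/10)x - 16/9

Newton's divided differences:
q[-5,4] = (-2 - 8) / (4 - (-5)) = -10/9
q[4,5] = (-1 - (-2)) / (5 - 4) = 1
q[-5,4,5] = (1 - (-10/9)) / (5 - (-5)) = 19/90
q(x) = 8 + (-10/9)·(x + 5) + (19/90)·(x + 5)(x - 4)
Expanding: q(x) = (19/90)x^2 - (9/10)x - 16/9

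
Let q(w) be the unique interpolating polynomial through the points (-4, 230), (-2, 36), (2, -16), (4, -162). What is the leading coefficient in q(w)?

The leading coefficient equals the top divided difference q[-4,-2,2,4].
q[-4,-2] = (36 - 230) / (-2 - (-4)) = -97
q[-2,2] = (-16 - 36) / (2 - (-2)) = -13
q[2,4] = (-162 - (-16)) / (4 - 2) = -73
q[-4,-2,2] = (-13 - (-97)) / (2 - (-4)) = 14
q[-2,2,4] = (-73 - (-13)) / (4 - (-2)) = -10
q[-4,-2,2,4] = (-10 - 14) / (4 - (-4)) = -3

-3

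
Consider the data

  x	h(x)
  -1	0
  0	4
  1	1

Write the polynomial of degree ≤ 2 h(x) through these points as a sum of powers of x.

h(x) = -(7/2)x^2 + (1/2)x + 4

Newton's divided differences:
h[-1,0] = (4 - 0) / (0 - (-1)) = 4
h[0,1] = (1 - 4) / (1 - 0) = -3
h[-1,0,1] = (-3 - 4) / (1 - (-1)) = -7/2
h(x) = 4·(x + 1) + (-7/2)·(x + 1)x
Expanding: h(x) = -(7/2)x^2 + (1/2)x + 4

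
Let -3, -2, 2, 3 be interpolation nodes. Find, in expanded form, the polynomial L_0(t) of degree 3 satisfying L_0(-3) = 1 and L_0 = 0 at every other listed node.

L_0(t) = (t + 2)(t - 2)(t - 3) / [(-1)·(-5)·(-6)]
       = (t^3 - 3t^2 - 4t + 12) / (-30)

L_0(t) = -(1/30)t^3 + (1/10)t^2 + (2/15)t - 2/5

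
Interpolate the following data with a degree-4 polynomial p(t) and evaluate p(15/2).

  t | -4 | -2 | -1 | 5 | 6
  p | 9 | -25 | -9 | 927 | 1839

68247/16

L_0(15/2) = (19/2)·(17/2)·(5/2)·(3/2)/[(-2)·(-3)·(-9)·(-10)] = 323/576
L_1(15/2) = (23/2)·(17/2)·(5/2)·(3/2)/[(2)·(-1)·(-7)·(-8)] = -5865/1792
L_2(15/2) = (23/2)·(19/2)·(5/2)·(3/2)/[(3)·(1)·(-6)·(-7)] = 2185/672
L_3(15/2) = (23/2)·(19/2)·(17/2)·(3/2)/[(9)·(7)·(6)·(-1)] = -7429/2016
L_4(15/2) = (23/2)·(19/2)·(17/2)·(5/2)/[(10)·(8)·(7)·(1)] = 7429/1792
Sum: 9·(323/576) + (-25)·(-5865/1792) + (-9)·(2185/672) + 927·(-7429/2016) + 1839·(7429/1792) = 68247/16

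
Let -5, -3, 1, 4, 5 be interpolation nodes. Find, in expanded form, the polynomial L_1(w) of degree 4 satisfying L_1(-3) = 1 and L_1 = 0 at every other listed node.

L_1(w) = (w + 5)(w - 1)(w - 4)(w - 5) / [(2)·(-4)·(-7)·(-8)]
       = (w^4 - 5w^3 - 21w^2 + 125w - 100) / (-448)

L_1(w) = -(1/448)w^4 + (5/448)w^3 + (3/64)w^2 - (125/448)w + 25/112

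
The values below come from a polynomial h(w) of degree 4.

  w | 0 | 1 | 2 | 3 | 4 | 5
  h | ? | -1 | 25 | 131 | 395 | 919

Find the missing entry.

-1

The 5 known values determine h uniquely (degree ≤ 4).
L_0(0) = (-2)·(-3)·(-4)·(-5)/[(-1)·(-2)·(-3)·(-4)] = 5
L_1(0) = (-1)·(-3)·(-4)·(-5)/[(1)·(-1)·(-2)·(-3)] = -10
L_2(0) = (-1)·(-2)·(-4)·(-5)/[(2)·(1)·(-1)·(-2)] = 10
L_3(0) = (-1)·(-2)·(-3)·(-5)/[(3)·(2)·(1)·(-1)] = -5
L_4(0) = (-1)·(-2)·(-3)·(-4)/[(4)·(3)·(2)·(1)] = 1
Sum: (-1)·(5) + 25·(-10) + 131·(10) + 395·(-5) + 919·(1) = -1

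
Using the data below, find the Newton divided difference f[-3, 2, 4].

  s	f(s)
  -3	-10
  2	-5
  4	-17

-1

f[-3,2] = (-5 - (-10)) / (2 - (-3)) = 1
f[2,4] = (-17 - (-5)) / (4 - 2) = -6
f[-3,2,4] = (-6 - 1) / (4 - (-3)) = -1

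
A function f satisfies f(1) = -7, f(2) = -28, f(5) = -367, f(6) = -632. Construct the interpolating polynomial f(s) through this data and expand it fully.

f(s) = -3s^3 + s^2 - 3s - 2

Build the Lagrange basis polynomials:
L_0(s) = (s - 2)(s - 5)(s - 6) / [-20] = -(1/20)s^3 + (13/20)s^2 - (13/5)s + 3
L_1(s) = (s - 1)(s - 5)(s - 6) / [12] = (1/12)s^3 - s^2 + (41/12)s - 5/2
L_2(s) = (s - 1)(s - 2)(s - 6) / [-12] = -(1/12)s^3 + (3/4)s^2 - (5/3)s + 1
L_3(s) = (s - 1)(s - 2)(s - 5) / [20] = (1/20)s^3 - (2/5)s^2 + (17/20)s - 1/2
f(s) = (-7)·L_0 + (-28)·L_1 + (-367)·L_2 + (-632)·L_3
  (-7)·L_0(s) = (7/20)s^3 - (91/20)s^2 + (91/5)s - 21
  (-28)·L_1(s) = -(7/3)s^3 + 28s^2 - (287/3)s + 70
  (-367)·L_2(s) = (367/12)s^3 - (1101/4)s^2 + (1835/3)s - 367
  (-632)·L_3(s) = -(158/5)s^3 + (1264/5)s^2 - (2686/5)s + 316
Adding term by term: -3s^3 + s^2 - 3s - 2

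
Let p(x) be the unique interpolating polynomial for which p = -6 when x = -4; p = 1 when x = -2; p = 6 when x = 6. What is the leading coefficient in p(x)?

-23/80

L_0(x) = (x + 2)(x - 6) / [20] = (1/20)x^2 - (1/5)x - 3/5
L_1(x) = (x + 4)(x - 6) / [-16] = -(1/16)x^2 + (1/8)x + 3/2
L_2(x) = (x + 4)(x + 2) / [80] = (1/80)x^2 + (3/40)x + 1/10
p(x) = (-6)·L_0 + 1·L_1 + 6·L_2
Only the coefficient of x^2 is needed; take it from each L_i and combine:
(-6)·(1/20) + 1·(-1/16) + 6·(1/80) = -23/80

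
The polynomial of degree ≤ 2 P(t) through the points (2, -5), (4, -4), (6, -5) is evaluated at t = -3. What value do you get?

Evaluate each Lagrange basis at t = -3:
L_0(-3) = (-7)·(-9)/[(-2)·(-4)] = 63/8
L_1(-3) = (-5)·(-9)/[(2)·(-2)] = -45/4
L_2(-3) = (-5)·(-7)/[(4)·(2)] = 35/8
Sum: (-5)·(63/8) + (-4)·(-45/4) + (-5)·(35/8) = -65/4

-65/4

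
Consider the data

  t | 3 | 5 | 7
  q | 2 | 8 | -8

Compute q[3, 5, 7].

q[3,5] = (8 - 2) / (5 - 3) = 3
q[5,7] = (-8 - 8) / (7 - 5) = -8
q[3,5,7] = (-8 - 3) / (7 - 3) = -11/4

-11/4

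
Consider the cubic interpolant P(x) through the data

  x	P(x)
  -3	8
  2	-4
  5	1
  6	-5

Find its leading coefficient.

-97/360

The leading coefficient equals the top divided difference P[-3,2,5,6].
P[-3,2] = (-4 - 8) / (2 - (-3)) = -12/5
P[2,5] = (1 - (-4)) / (5 - 2) = 5/3
P[5,6] = (-5 - 1) / (6 - 5) = -6
P[-3,2,5] = (5/3 - (-12/5)) / (5 - (-3)) = 61/120
P[2,5,6] = (-6 - 5/3) / (6 - 2) = -23/12
P[-3,2,5,6] = (-23/12 - 61/120) / (6 - (-3)) = -97/360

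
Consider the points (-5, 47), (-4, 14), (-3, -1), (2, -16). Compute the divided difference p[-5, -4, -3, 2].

-1

p[-5,-4] = (14 - 47) / (-4 - (-5)) = -33
p[-4,-3] = (-1 - 14) / (-3 - (-4)) = -15
p[-3,2] = (-16 - (-1)) / (2 - (-3)) = -3
p[-5,-4,-3] = (-15 - (-33)) / (-3 - (-5)) = 9
p[-4,-3,2] = (-3 - (-15)) / (2 - (-4)) = 2
p[-5,-4,-3,2] = (2 - 9) / (2 - (-5)) = -1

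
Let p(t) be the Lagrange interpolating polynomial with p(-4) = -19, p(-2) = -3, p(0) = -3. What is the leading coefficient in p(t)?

The leading coefficient equals the top divided difference p[-4,-2,0].
p[-4,-2] = (-3 - (-19)) / (-2 - (-4)) = 8
p[-2,0] = (-3 - (-3)) / (0 - (-2)) = 0
p[-4,-2,0] = (0 - 8) / (0 - (-4)) = -2

-2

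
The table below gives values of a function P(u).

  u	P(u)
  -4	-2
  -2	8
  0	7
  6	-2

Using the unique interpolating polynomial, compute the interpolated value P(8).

13

Using Newton's divided-difference form:
P[-4,-2] = (8 - (-2)) / (-2 - (-4)) = 5
P[-2,0] = (7 - 8) / (0 - (-2)) = -1/2
P[0,6] = (-2 - 7) / (6 - 0) = -3/2
P[-4,-2,0] = (-1/2 - 5) / (0 - (-4)) = -11/8
P[-2,0,6] = (-3/2 - (-1/2)) / (6 - (-2)) = -1/8
P[-4,-2,0,6] = (-1/8 - (-11/8)) / (6 - (-4)) = 1/8
P(8) = -2 + 5·(12) + (-11/8)·(12)·(10) + (1/8)·(12)·(10)·(8) = 13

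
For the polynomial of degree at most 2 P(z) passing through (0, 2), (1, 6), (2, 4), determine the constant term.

Build the Lagrange basis polynomials:
L_0(z) = (z - 1)(z - 2) / [2] = (1/2)z^2 - (3/2)z + 1
L_1(z) = z(z - 2) / [-1] = -z^2 + 2z
L_2(z) = z(z - 1) / [2] = (1/2)z^2 - (1/2)z
P(z) = 2·L_0 + 6·L_1 + 4·L_2
Only the constant term is needed; take it from each L_i and combine:
2·(1) + 6·(0) + 4·(0) = 2

2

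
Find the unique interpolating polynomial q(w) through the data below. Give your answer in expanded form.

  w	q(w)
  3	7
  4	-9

Build the Lagrange basis polynomials:
L_0(w) = (w - 4) / [-1] = -w + 4
L_1(w) = (w - 3) / [1] = w - 3
q(w) = 7·L_0 + (-9)·L_1
  7·L_0(w) = -7w + 28
  (-9)·L_1(w) = -9w + 27
Adding term by term: -16w + 55

q(w) = -16w + 55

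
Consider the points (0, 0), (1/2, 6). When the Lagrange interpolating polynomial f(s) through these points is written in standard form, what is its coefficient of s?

The leading coefficient equals the top divided difference f[0,1/2].
f[0,1/2] = (6 - 0) / (1/2 - 0) = 12

12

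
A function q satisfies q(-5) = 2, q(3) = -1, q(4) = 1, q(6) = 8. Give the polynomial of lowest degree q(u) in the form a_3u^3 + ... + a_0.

L_0(u) = (u - 3)(u - 4)(u - 6) / [-792] = -(1/792)u^3 + (13/792)u^2 - (3/44)u + 1/11
L_1(u) = (u + 5)(u - 4)(u - 6) / [24] = (1/24)u^3 - (5/24)u^2 - (13/12)u + 5
L_2(u) = (u + 5)(u - 3)(u - 6) / [-18] = -(1/18)u^3 + (2/9)u^2 + (3/2)u - 5
L_3(u) = (u + 5)(u - 3)(u - 4) / [66] = (1/66)u^3 - (1/33)u^2 - (23/66)u + 10/11
q(u) = 2·L_0 + (-1)·L_1 + 1·L_2 + 8·L_3
  2·L_0(u) = -(1/396)u^3 + (13/396)u^2 - (3/22)u + 2/11
  (-1)·L_1(u) = -(1/24)u^3 + (5/24)u^2 + (13/12)u - 5
  1·L_2(u) = -(1/18)u^3 + (2/9)u^2 + (3/2)u - 5
  8·L_3(u) = (4/33)u^3 - (8/33)u^2 - (92/33)u + 80/11
Adding term by term: (17/792)u^3 + (175/792)u^2 - (15/44)u - 28/11

q(u) = (17/792)u^3 + (175/792)u^2 - (15/44)u - 28/11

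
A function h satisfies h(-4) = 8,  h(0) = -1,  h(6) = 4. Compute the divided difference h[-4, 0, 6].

37/120

h[-4,0] = (-1 - 8) / (0 - (-4)) = -9/4
h[0,6] = (4 - (-1)) / (6 - 0) = 5/6
h[-4,0,6] = (5/6 - (-9/4)) / (6 - (-4)) = 37/120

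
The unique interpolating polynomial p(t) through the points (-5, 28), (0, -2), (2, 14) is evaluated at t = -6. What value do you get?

Evaluate each Lagrange basis at t = -6:
L_0(-6) = (-6)·(-8)/[(-5)·(-7)] = 48/35
L_1(-6) = (-1)·(-8)/[(5)·(-2)] = -4/5
L_2(-6) = (-1)·(-6)/[(7)·(2)] = 3/7
Sum: 28·(48/35) + (-2)·(-4/5) + 14·(3/7) = 46

46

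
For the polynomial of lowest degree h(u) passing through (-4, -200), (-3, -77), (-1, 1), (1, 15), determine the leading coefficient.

4

Build the Lagrange basis polynomials:
L_0(u) = (u + 3)(u + 1)(u - 1) / [-15] = -(1/15)u^3 - (1/5)u^2 + (1/15)u + 1/5
L_1(u) = (u + 4)(u + 1)(u - 1) / [8] = (1/8)u^3 + (1/2)u^2 - (1/8)u - 1/2
L_2(u) = (u + 4)(u + 3)(u - 1) / [-12] = -(1/12)u^3 - (1/2)u^2 - (5/12)u + 1
L_3(u) = (u + 4)(u + 3)(u + 1) / [40] = (1/40)u^3 + (1/5)u^2 + (19/40)u + 3/10
h(u) = (-200)·L_0 + (-77)·L_1 + 1·L_2 + 15·L_3
Only the coefficient of u^3 is needed; take it from each L_i and combine:
(-200)·(-1/15) + (-77)·(1/8) + 1·(-1/12) + 15·(1/40) = 4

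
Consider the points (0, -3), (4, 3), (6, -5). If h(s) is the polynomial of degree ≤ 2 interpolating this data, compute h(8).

-61/3

L_0(8) = (4)·(2)/[(-4)·(-6)] = 1/3
L_1(8) = (8)·(2)/[(4)·(-2)] = -2
L_2(8) = (8)·(4)/[(6)·(2)] = 8/3
Sum: (-3)·(1/3) + 3·(-2) + (-5)·(8/3) = -61/3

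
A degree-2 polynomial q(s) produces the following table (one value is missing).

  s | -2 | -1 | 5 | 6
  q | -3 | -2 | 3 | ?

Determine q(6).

11/3

The 3 known values determine q uniquely (degree ≤ 2).
Evaluate each Lagrange basis at s = 6:
L_0(6) = (7)·(1)/[(-1)·(-7)] = 1
L_1(6) = (8)·(1)/[(1)·(-6)] = -4/3
L_2(6) = (8)·(7)/[(7)·(6)] = 4/3
Sum: (-3)·(1) + (-2)·(-4/3) + 3·(4/3) = 11/3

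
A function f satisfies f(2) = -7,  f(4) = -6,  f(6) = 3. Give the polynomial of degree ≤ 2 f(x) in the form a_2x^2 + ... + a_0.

Newton's divided differences:
f[2,4] = (-6 - (-7)) / (4 - 2) = 1/2
f[4,6] = (3 - (-6)) / (6 - 4) = 9/2
f[2,4,6] = (9/2 - 1/2) / (6 - 2) = 1
f(x) = -7 + (1/2)·(x - 2) + 1·(x - 2)(x - 4)
Expanding: f(x) = x^2 - (11/2)x

f(x) = x^2 - (11/2)x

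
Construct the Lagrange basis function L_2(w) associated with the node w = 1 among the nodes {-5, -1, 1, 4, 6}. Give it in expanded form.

L_2(w) = (1/180)w^4 - (1/45)w^3 - (31/180)w^2 + (47/90)w + 2/3

L_2(w) = (w + 5)(w + 1)(w - 4)(w - 6) / [(6)·(2)·(-3)·(-5)]
       = (w^4 - 4w^3 - 31w^2 + 94w + 120) / (180)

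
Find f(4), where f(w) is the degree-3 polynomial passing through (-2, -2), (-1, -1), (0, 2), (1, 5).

-6

Evaluate each Lagrange basis at w = 4:
L_0(4) = (5)·(4)·(3)/[(-1)·(-2)·(-3)] = -10
L_1(4) = (6)·(4)·(3)/[(1)·(-1)·(-2)] = 36
L_2(4) = (6)·(5)·(3)/[(2)·(1)·(-1)] = -45
L_3(4) = (6)·(5)·(4)/[(3)·(2)·(1)] = 20
Sum: (-2)·(-10) + (-1)·(36) + 2·(-45) + 5·(20) = -6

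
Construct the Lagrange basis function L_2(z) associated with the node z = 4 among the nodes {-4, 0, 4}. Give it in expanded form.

L_2(z) = (z + 4)z / [(8)·(4)]
       = (z^2 + 4z) / (32)

L_2(z) = (1/32)z^2 + (1/8)z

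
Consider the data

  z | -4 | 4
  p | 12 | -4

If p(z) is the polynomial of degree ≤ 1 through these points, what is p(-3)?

10

Evaluate each Lagrange basis at z = -3:
L_0(-3) = (-7)/[(-8)] = 7/8
L_1(-3) = (1)/[(8)] = 1/8
Sum: 12·(7/8) + (-4)·(1/8) = 10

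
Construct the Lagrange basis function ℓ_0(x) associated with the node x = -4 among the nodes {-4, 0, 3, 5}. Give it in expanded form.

ℓ_0(x) = -(1/252)x^3 + (2/63)x^2 - (5/84)x

ℓ_0(x) = x(x - 3)(x - 5) / [(-4)·(-7)·(-9)]
       = (x^3 - 8x^2 + 15x) / (-252)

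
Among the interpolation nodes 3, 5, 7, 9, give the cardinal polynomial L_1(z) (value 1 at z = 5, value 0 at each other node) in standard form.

L_1(z) = (1/16)z^3 - (19/16)z^2 + (111/16)z - 189/16

L_1(z) = (z - 3)(z - 7)(z - 9) / [(2)·(-2)·(-4)]
       = (z^3 - 19z^2 + 111z - 189) / (16)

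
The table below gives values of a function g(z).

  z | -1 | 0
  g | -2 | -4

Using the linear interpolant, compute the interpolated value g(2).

Evaluate each Lagrange basis at z = 2:
L_0(2) = (2)/[(-1)] = -2
L_1(2) = (3)/[(1)] = 3
Sum: (-2)·(-2) + (-4)·(3) = -8

-8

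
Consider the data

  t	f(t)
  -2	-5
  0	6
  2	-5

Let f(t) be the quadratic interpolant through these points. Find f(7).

Evaluate each Lagrange basis at t = 7:
L_0(7) = (7)·(5)/[(-2)·(-4)] = 35/8
L_1(7) = (9)·(5)/[(2)·(-2)] = -45/4
L_2(7) = (9)·(7)/[(4)·(2)] = 63/8
Sum: (-5)·(35/8) + 6·(-45/4) + (-5)·(63/8) = -515/4

-515/4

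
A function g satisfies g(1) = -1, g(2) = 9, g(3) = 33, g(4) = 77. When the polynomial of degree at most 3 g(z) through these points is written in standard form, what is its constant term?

Build the Lagrange basis polynomials:
L_0(z) = (z - 2)(z - 3)(z - 4) / [-6] = -(1/6)z^3 + (3/2)z^2 - (13/3)z + 4
L_1(z) = (z - 1)(z - 3)(z - 4) / [2] = (1/2)z^3 - 4z^2 + (19/2)z - 6
L_2(z) = (z - 1)(z - 2)(z - 4) / [-2] = -(1/2)z^3 + (7/2)z^2 - 7z + 4
L_3(z) = (z - 1)(z - 2)(z - 3) / [6] = (1/6)z^3 - z^2 + (11/6)z - 1
g(z) = (-1)·L_0 + 9·L_1 + 33·L_2 + 77·L_3
Only the constant term is needed; take it from each L_i and combine:
(-1)·(4) + 9·(-6) + 33·(4) + 77·(-1) = -3

-3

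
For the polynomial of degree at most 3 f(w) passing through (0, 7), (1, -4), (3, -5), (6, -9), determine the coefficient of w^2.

Build the Lagrange basis polynomials:
L_0(w) = (w - 1)(w - 3)(w - 6) / [-18] = -(1/18)w^3 + (5/9)w^2 - (3/2)w + 1
L_1(w) = w(w - 3)(w - 6) / [10] = (1/10)w^3 - (9/10)w^2 + (9/5)w
L_2(w) = w(w - 1)(w - 6) / [-18] = -(1/18)w^3 + (7/18)w^2 - (1/3)w
L_3(w) = w(w - 1)(w - 3) / [90] = (1/90)w^3 - (2/45)w^2 + (1/30)w
f(w) = 7·L_0 + (-4)·L_1 + (-5)·L_2 + (-9)·L_3
Only the coefficient of w^2 is needed; take it from each L_i and combine:
7·(5/9) + (-4)·(-9/10) + (-5)·(7/18) + (-9)·(-2/45) = 107/18

107/18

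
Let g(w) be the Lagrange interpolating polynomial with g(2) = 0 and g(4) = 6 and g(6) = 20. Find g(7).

30

Evaluate each Lagrange basis at w = 7:
L_0(7) = (3)·(1)/[(-2)·(-4)] = 3/8
L_1(7) = (5)·(1)/[(2)·(-2)] = -5/4
L_2(7) = (5)·(3)/[(4)·(2)] = 15/8
Sum: 0 + 6·(-5/4) + 20·(15/8) = 30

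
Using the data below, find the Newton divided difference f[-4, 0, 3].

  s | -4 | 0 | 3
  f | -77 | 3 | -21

f[-4,0] = (3 - (-77)) / (0 - (-4)) = 20
f[0,3] = (-21 - 3) / (3 - 0) = -8
f[-4,0,3] = (-8 - 20) / (3 - (-4)) = -4

-4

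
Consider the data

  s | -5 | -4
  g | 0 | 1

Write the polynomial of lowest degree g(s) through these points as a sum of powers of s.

Build the Lagrange basis polynomials:
L_0(s) = (s + 4) / [-1] = -s - 4
L_1(s) = (s + 5) / [1] = s + 5
g(s) = 0·L_0 + 1·L_1
  0·L_0(s) = 0
  1·L_1(s) = s + 5
Adding term by term: s + 5

g(s) = s + 5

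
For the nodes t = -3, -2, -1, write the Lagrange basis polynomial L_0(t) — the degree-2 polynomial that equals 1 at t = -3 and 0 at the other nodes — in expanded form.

L_0(t) = (t + 2)(t + 1) / [(-1)·(-2)]
       = (t^2 + 3t + 2) / (2)

L_0(t) = (1/2)t^2 + (3/2)t + 1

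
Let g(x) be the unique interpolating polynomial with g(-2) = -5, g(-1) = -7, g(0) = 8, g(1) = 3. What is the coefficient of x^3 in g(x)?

Build the Lagrange basis polynomials:
L_0(x) = (x + 1)x(x - 1) / [-6] = -(1/6)x^3 + (1/6)x
L_1(x) = (x + 2)x(x - 1) / [2] = (1/2)x^3 + (1/2)x^2 - x
L_2(x) = (x + 2)(x + 1)(x - 1) / [-2] = -(1/2)x^3 - x^2 + (1/2)x + 1
L_3(x) = (x + 2)(x + 1)x / [6] = (1/6)x^3 + (1/2)x^2 + (1/3)x
g(x) = (-5)·L_0 + (-7)·L_1 + 8·L_2 + 3·L_3
Only the coefficient of x^3 is needed; take it from each L_i and combine:
(-5)·(-1/6) + (-7)·(1/2) + 8·(-1/2) + 3·(1/6) = -37/6

-37/6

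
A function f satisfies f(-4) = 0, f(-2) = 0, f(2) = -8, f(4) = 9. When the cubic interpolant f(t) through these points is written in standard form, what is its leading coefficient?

25/96

Build the Lagrange basis polynomials:
L_0(t) = (t + 2)(t - 2)(t - 4) / [-96] = -(1/96)t^3 + (1/24)t^2 + (1/24)t - 1/6
L_1(t) = (t + 4)(t - 2)(t - 4) / [48] = (1/48)t^3 - (1/24)t^2 - (1/3)t + 2/3
L_2(t) = (t + 4)(t + 2)(t - 4) / [-48] = -(1/48)t^3 - (1/24)t^2 + (1/3)t + 2/3
L_3(t) = (t + 4)(t + 2)(t - 2) / [96] = (1/96)t^3 + (1/24)t^2 - (1/24)t - 1/6
f(t) = 0·L_0 + 0·L_1 + (-8)·L_2 + 9·L_3
Only the coefficient of t^3 is needed; take it from each L_i and combine:
0·(-1/96) + 0·(1/48) + (-8)·(-1/48) + 9·(1/96) = 25/96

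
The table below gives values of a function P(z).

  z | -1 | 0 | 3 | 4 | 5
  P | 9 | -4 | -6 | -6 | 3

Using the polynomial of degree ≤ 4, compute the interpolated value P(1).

L_0(1) = (1)·(-2)·(-3)·(-4)/[(-1)·(-4)·(-5)·(-6)] = -1/5
L_1(1) = (2)·(-2)·(-3)·(-4)/[(1)·(-3)·(-4)·(-5)] = 4/5
L_2(1) = (2)·(1)·(-3)·(-4)/[(4)·(3)·(-1)·(-2)] = 1
L_3(1) = (2)·(1)·(-2)·(-4)/[(5)·(4)·(1)·(-1)] = -4/5
L_4(1) = (2)·(1)·(-2)·(-3)/[(6)·(5)·(2)·(1)] = 1/5
Sum: 9·(-1/5) + (-4)·(4/5) + (-6)·(1) + (-6)·(-4/5) + 3·(1/5) = -28/5

-28/5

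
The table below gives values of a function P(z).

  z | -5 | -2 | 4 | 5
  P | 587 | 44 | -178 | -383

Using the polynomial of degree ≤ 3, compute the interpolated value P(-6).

Evaluate each Lagrange basis at z = -6:
L_0(-6) = (-4)·(-10)·(-11)/[(-3)·(-9)·(-10)] = 44/27
L_1(-6) = (-1)·(-10)·(-11)/[(3)·(-6)·(-7)] = -55/63
L_2(-6) = (-1)·(-4)·(-11)/[(9)·(6)·(-1)] = 22/27
L_3(-6) = (-1)·(-4)·(-10)/[(10)·(7)·(1)] = -4/7
Sum: 587·(44/27) + 44·(-55/63) + (-178)·(22/27) + (-383)·(-4/7) = 992

992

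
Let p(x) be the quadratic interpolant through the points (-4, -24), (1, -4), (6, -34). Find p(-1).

L_0(-1) = (-2)·(-7)/[(-5)·(-10)] = 7/25
L_1(-1) = (3)·(-7)/[(5)·(-5)] = 21/25
L_2(-1) = (3)·(-2)/[(10)·(5)] = -3/25
Sum: (-24)·(7/25) + (-4)·(21/25) + (-34)·(-3/25) = -6

-6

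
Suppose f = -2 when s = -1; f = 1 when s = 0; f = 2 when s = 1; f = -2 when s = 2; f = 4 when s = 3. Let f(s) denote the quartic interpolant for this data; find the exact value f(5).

Evaluate each Lagrange basis at s = 5:
L_0(5) = (5)·(4)·(3)·(2)/[(-1)·(-2)·(-3)·(-4)] = 5
L_1(5) = (6)·(4)·(3)·(2)/[(1)·(-1)·(-2)·(-3)] = -24
L_2(5) = (6)·(5)·(3)·(2)/[(2)·(1)·(-1)·(-2)] = 45
L_3(5) = (6)·(5)·(4)·(2)/[(3)·(2)·(1)·(-1)] = -40
L_4(5) = (6)·(5)·(4)·(3)/[(4)·(3)·(2)·(1)] = 15
Sum: (-2)·(5) + 1·(-24) + 2·(45) + (-2)·(-40) + 4·(15) = 196

196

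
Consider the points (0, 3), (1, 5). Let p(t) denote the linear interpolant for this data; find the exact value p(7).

17

L_0(7) = (6)/[(-1)] = -6
L_1(7) = (7)/[(1)] = 7
Sum: 3·(-6) + 5·(7) = 17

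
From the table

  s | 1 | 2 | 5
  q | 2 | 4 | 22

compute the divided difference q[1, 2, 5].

q[1,2] = (4 - 2) / (2 - 1) = 2
q[2,5] = (22 - 4) / (5 - 2) = 6
q[1,2,5] = (6 - 2) / (5 - 1) = 1

1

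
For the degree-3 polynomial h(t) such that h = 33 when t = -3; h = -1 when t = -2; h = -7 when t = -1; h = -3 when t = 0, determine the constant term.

L_0(t) = (t + 2)(t + 1)t / [-6] = -(1/6)t^3 - (1/2)t^2 - (1/3)t
L_1(t) = (t + 3)(t + 1)t / [2] = (1/2)t^3 + 2t^2 + (3/2)t
L_2(t) = (t + 3)(t + 2)t / [-2] = -(1/2)t^3 - (5/2)t^2 - 3t
L_3(t) = (t + 3)(t + 2)(t + 1) / [6] = (1/6)t^3 + t^2 + (11/6)t + 1
h(t) = 33·L_0 + (-1)·L_1 + (-7)·L_2 + (-3)·L_3
Only the constant term is needed; take it from each L_i and combine:
33·(0) + (-1)·(0) + (-7)·(0) + (-3)·(1) = -3

-3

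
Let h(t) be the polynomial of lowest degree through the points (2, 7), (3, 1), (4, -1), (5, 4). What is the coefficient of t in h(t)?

-3

Build the Lagrange basis polynomials:
L_0(t) = (t - 3)(t - 4)(t - 5) / [-6] = -(1/6)t^3 + 2t^2 - (47/6)t + 10
L_1(t) = (t - 2)(t - 4)(t - 5) / [2] = (1/2)t^3 - (11/2)t^2 + 19t - 20
L_2(t) = (t - 2)(t - 3)(t - 5) / [-2] = -(1/2)t^3 + 5t^2 - (31/2)t + 15
L_3(t) = (t - 2)(t - 3)(t - 4) / [6] = (1/6)t^3 - (3/2)t^2 + (13/3)t - 4
h(t) = 7·L_0 + 1·L_1 + (-1)·L_2 + 4·L_3
Only the coefficient of t is needed; take it from each L_i and combine:
7·(-47/6) + 1·(19) + (-1)·(-31/2) + 4·(13/3) = -3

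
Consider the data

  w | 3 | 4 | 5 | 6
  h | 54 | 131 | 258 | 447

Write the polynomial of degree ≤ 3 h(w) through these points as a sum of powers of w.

Build the Lagrange basis polynomials:
L_0(w) = (w - 4)(w - 5)(w - 6) / [-6] = -(1/6)w^3 + (5/2)w^2 - (37/3)w + 20
L_1(w) = (w - 3)(w - 5)(w - 6) / [2] = (1/2)w^3 - 7w^2 + (63/2)w - 45
L_2(w) = (w - 3)(w - 4)(w - 6) / [-2] = -(1/2)w^3 + (13/2)w^2 - 27w + 36
L_3(w) = (w - 3)(w - 4)(w - 5) / [6] = (1/6)w^3 - 2w^2 + (47/6)w - 10
h(w) = 54·L_0 + 131·L_1 + 258·L_2 + 447·L_3
  54·L_0(w) = -9w^3 + 135w^2 - 666w + 1080
  131·L_1(w) = (131/2)w^3 - 917w^2 + (8253/2)w - 5895
  258·L_2(w) = -129w^3 + 1677w^2 - 6966w + 9288
  447·L_3(w) = (149/2)w^3 - 894w^2 + (7003/2)w - 4470
Adding term by term: 2w^3 + w^2 - 4w + 3

h(w) = 2w^3 + w^2 - 4w + 3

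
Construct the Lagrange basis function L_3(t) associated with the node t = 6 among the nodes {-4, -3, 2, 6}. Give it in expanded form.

L_3(t) = (t + 4)(t + 3)(t - 2) / [(10)·(9)·(4)]
       = (t^3 + 5t^2 - 2t - 24) / (360)

L_3(t) = (1/360)t^3 + (1/72)t^2 - (1/180)t - 1/15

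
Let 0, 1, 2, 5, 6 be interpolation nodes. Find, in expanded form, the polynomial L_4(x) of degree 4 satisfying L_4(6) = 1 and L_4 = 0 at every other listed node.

L_4(x) = x(x - 1)(x - 2)(x - 5) / [(6)·(5)·(4)·(1)]
       = (x^4 - 8x^3 + 17x^2 - 10x) / (120)

L_4(x) = (1/120)x^4 - (1/15)x^3 + (17/120)x^2 - (1/12)x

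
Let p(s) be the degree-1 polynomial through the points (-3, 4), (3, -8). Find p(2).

-6

L_0(2) = (-1)/[(-6)] = 1/6
L_1(2) = (5)/[(6)] = 5/6
Sum: 4·(1/6) + (-8)·(5/6) = -6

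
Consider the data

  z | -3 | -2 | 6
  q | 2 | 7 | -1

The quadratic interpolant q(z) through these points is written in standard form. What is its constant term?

13

L_0(z) = (z + 2)(z - 6) / [9] = (1/9)z^2 - (4/9)z - 4/3
L_1(z) = (z + 3)(z - 6) / [-8] = -(1/8)z^2 + (3/8)z + 9/4
L_2(z) = (z + 3)(z + 2) / [72] = (1/72)z^2 + (5/72)z + 1/12
q(z) = 2·L_0 + 7·L_1 + (-1)·L_2
Only the constant term is needed; take it from each L_i and combine:
2·(-4/3) + 7·(9/4) + (-1)·(1/12) = 13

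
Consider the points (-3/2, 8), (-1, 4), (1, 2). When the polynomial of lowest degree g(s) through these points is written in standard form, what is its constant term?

1/5

Build the Lagrange basis polynomials:
L_0(s) = (s + 1)(s - 1) / [5/4] = (4/5)s^2 - 4/5
L_1(s) = (s + 3/2)(s - 1) / [-1] = -s^2 - (1/2)s + 3/2
L_2(s) = (s + 3/2)(s + 1) / [5] = (1/5)s^2 + (1/2)s + 3/10
g(s) = 8·L_0 + 4·L_1 + 2·L_2
Only the constant term is needed; take it from each L_i and combine:
8·(-4/5) + 4·(3/2) + 2·(3/10) = 1/5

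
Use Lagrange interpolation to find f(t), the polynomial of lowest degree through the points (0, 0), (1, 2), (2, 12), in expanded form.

f(t) = 4t^2 - 2t

L_0(t) = (t - 1)(t - 2) / [2] = (1/2)t^2 - (3/2)t + 1
L_1(t) = t(t - 2) / [-1] = -t^2 + 2t
L_2(t) = t(t - 1) / [2] = (1/2)t^2 - (1/2)t
f(t) = 0·L_0 + 2·L_1 + 12·L_2
  0·L_0(t) = 0
  2·L_1(t) = -2t^2 + 4t
  12·L_2(t) = 6t^2 - 6t
Adding term by term: 4t^2 - 2t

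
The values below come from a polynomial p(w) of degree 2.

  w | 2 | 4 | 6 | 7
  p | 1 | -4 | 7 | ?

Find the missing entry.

37/2

The 3 known values determine p uniquely (degree ≤ 2).
Evaluate each Lagrange basis at w = 7:
L_0(7) = (3)·(1)/[(-2)·(-4)] = 3/8
L_1(7) = (5)·(1)/[(2)·(-2)] = -5/4
L_2(7) = (5)·(3)/[(4)·(2)] = 15/8
Sum: 1·(3/8) + (-4)·(-5/4) + 7·(15/8) = 37/2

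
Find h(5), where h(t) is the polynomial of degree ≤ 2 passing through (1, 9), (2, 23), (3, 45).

Evaluate each Lagrange basis at t = 5:
L_0(5) = (3)·(2)/[(-1)·(-2)] = 3
L_1(5) = (4)·(2)/[(1)·(-1)] = -8
L_2(5) = (4)·(3)/[(2)·(1)] = 6
Sum: 9·(3) + 23·(-8) + 45·(6) = 113

113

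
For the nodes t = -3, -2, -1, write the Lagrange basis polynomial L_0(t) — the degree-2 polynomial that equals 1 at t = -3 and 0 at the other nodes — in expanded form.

L_0(t) = (1/2)t^2 + (3/2)t + 1

L_0(t) = (t + 2)(t + 1) / [(-1)·(-2)]
       = (t^2 + 3t + 2) / (2)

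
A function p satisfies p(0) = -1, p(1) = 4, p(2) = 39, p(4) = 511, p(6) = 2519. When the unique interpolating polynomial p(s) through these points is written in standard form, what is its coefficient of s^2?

4

Build the Lagrange basis polynomials:
L_0(s) = (s - 1)(s - 2)(s - 4)(s - 6) / [48] = (1/48)s^4 - (13/48)s^3 + (7/6)s^2 - (23/12)s + 1
L_1(s) = s(s - 2)(s - 4)(s - 6) / [-15] = -(1/15)s^4 + (4/5)s^3 - (44/15)s^2 + (16/5)s
L_2(s) = s(s - 1)(s - 4)(s - 6) / [16] = (1/16)s^4 - (11/16)s^3 + (17/8)s^2 - (3/2)s
L_3(s) = s(s - 1)(s - 2)(s - 6) / [-48] = -(1/48)s^4 + (3/16)s^3 - (5/12)s^2 + (1/4)s
L_4(s) = s(s - 1)(s - 2)(s - 4) / [240] = (1/240)s^4 - (7/240)s^3 + (7/120)s^2 - (1/30)s
p(s) = (-1)·L_0 + 4·L_1 + 39·L_2 + 511·L_3 + 2519·L_4
Only the coefficient of s^2 is needed; take it from each L_i and combine:
(-1)·(7/6) + 4·(-44/15) + 39·(17/8) + 511·(-5/12) + 2519·(7/120) = 4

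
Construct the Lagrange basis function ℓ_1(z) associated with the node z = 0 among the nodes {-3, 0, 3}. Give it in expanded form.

ℓ_1(z) = -(1/9)z^2 + 1

ℓ_1(z) = (z + 3)(z - 3) / [(3)·(-3)]
       = (z^2 - 9) / (-9)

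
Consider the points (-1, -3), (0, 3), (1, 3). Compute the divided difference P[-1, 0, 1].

-3

P[-1,0] = (3 - (-3)) / (0 - (-1)) = 6
P[0,1] = (3 - 3) / (1 - 0) = 0
P[-1,0,1] = (0 - 6) / (1 - (-1)) = -3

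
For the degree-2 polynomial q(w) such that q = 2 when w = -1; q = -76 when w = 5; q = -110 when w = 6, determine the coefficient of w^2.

Build the Lagrange basis polynomials:
L_0(w) = (w - 5)(w - 6) / [42] = (1/42)w^2 - (11/42)w + 5/7
L_1(w) = (w + 1)(w - 6) / [-6] = -(1/6)w^2 + (5/6)w + 1
L_2(w) = (w + 1)(w - 5) / [7] = (1/7)w^2 - (4/7)w - 5/7
q(w) = 2·L_0 + (-76)·L_1 + (-110)·L_2
Only the coefficient of w^2 is needed; take it from each L_i and combine:
2·(1/42) + (-76)·(-1/6) + (-110)·(1/7) = -3

-3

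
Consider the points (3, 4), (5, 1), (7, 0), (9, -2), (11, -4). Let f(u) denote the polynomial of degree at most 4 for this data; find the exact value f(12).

Evaluate each Lagrange basis at u = 12:
L_0(12) = (7)·(5)·(3)·(1)/[(-2)·(-4)·(-6)·(-8)] = 35/128
L_1(12) = (9)·(5)·(3)·(1)/[(2)·(-2)·(-4)·(-6)] = -45/32
L_2(12) = (9)·(7)·(3)·(1)/[(4)·(2)·(-2)·(-4)] = 189/64
L_3(12) = (9)·(7)·(5)·(1)/[(6)·(4)·(2)·(-2)] = -105/32
L_4(12) = (9)·(7)·(5)·(3)/[(8)·(6)·(4)·(2)] = 315/128
Sum: 4·(35/128) + 1·(-45/32) + 0 + (-2)·(-105/32) + (-4)·(315/128) = -115/32

-115/32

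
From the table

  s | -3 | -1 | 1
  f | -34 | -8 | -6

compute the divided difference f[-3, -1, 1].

f[-3,-1] = (-8 - (-34)) / (-1 - (-3)) = 13
f[-1,1] = (-6 - (-8)) / (1 - (-1)) = 1
f[-3,-1,1] = (1 - 13) / (1 - (-3)) = -3

-3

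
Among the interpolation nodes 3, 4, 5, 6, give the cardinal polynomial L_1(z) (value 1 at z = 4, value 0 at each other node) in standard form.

L_1(z) = (z - 3)(z - 5)(z - 6) / [(1)·(-1)·(-2)]
       = (z^3 - 14z^2 + 63z - 90) / (2)

L_1(z) = (1/2)z^3 - 7z^2 + (63/2)z - 45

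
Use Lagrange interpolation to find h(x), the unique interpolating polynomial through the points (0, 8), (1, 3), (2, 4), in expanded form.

Build the Lagrange basis polynomials:
L_0(x) = (x - 1)(x - 2) / [2] = (1/2)x^2 - (3/2)x + 1
L_1(x) = x(x - 2) / [-1] = -x^2 + 2x
L_2(x) = x(x - 1) / [2] = (1/2)x^2 - (1/2)x
h(x) = 8·L_0 + 3·L_1 + 4·L_2
  8·L_0(x) = 4x^2 - 12x + 8
  3·L_1(x) = -3x^2 + 6x
  4·L_2(x) = 2x^2 - 2x
Adding term by term: 3x^2 - 8x + 8

h(x) = 3x^2 - 8x + 8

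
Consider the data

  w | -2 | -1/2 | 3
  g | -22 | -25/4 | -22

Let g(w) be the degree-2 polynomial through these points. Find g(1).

L_0(1) = (3/2)·(-2)/[(-3/2)·(-5)] = -2/5
L_1(1) = (3)·(-2)/[(3/2)·(-7/2)] = 8/7
L_2(1) = (3)·(3/2)/[(5)·(7/2)] = 9/35
Sum: (-22)·(-2/5) + (-25/4)·(8/7) + (-22)·(9/35) = -4

-4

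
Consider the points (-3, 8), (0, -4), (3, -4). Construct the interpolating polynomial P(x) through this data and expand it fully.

Newton's divided differences:
P[-3,0] = (-4 - 8) / (0 - (-3)) = -4
P[0,3] = (-4 - (-4)) / (3 - 0) = 0
P[-3,0,3] = (0 - (-4)) / (3 - (-3)) = 2/3
P(x) = 8 + (-4)·(x + 3) + (2/3)·(x + 3)x
Expanding: P(x) = (2/3)x^2 - 2x - 4

P(x) = (2/3)x^2 - 2x - 4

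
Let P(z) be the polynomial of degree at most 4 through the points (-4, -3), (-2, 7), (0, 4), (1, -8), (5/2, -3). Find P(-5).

331/12

Evaluate each Lagrange basis at z = -5:
L_0(-5) = (-3)·(-5)·(-6)·(-15/2)/[(-2)·(-4)·(-5)·(-13/2)] = 135/52
L_1(-5) = (-1)·(-5)·(-6)·(-15/2)/[(2)·(-2)·(-3)·(-9/2)] = -25/6
L_2(-5) = (-1)·(-3)·(-6)·(-15/2)/[(4)·(2)·(-1)·(-5/2)] = 27/4
L_3(-5) = (-1)·(-3)·(-5)·(-15/2)/[(5)·(3)·(1)·(-3/2)] = -5
L_4(-5) = (-1)·(-3)·(-5)·(-6)/[(13/2)·(9/2)·(5/2)·(3/2)] = 32/39
Sum: (-3)·(135/52) + 7·(-25/6) + 4·(27/4) + (-8)·(-5) + (-3)·(32/39) = 331/12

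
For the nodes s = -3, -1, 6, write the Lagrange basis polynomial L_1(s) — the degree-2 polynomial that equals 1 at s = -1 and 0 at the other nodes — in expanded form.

L_1(s) = -(1/14)s^2 + (3/14)s + 9/7

L_1(s) = (s + 3)(s - 6) / [(2)·(-7)]
       = (s^2 - 3s - 18) / (-14)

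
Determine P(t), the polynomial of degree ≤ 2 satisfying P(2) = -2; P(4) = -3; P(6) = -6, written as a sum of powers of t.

P(t) = -(1/4)t^2 + t - 3

Newton's divided differences:
P[2,4] = (-3 - (-2)) / (4 - 2) = -1/2
P[4,6] = (-6 - (-3)) / (6 - 4) = -3/2
P[2,4,6] = (-3/2 - (-1/2)) / (6 - 2) = -1/4
P(t) = -2 + (-1/2)·(t - 2) + (-1/4)·(t - 2)(t - 4)
Expanding: P(t) = -(1/4)t^2 + t - 3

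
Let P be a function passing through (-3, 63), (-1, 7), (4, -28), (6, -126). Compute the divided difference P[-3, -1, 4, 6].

-1

P[-3,-1] = (7 - 63) / (-1 - (-3)) = -28
P[-1,4] = (-28 - 7) / (4 - (-1)) = -7
P[4,6] = (-126 - (-28)) / (6 - 4) = -49
P[-3,-1,4] = (-7 - (-28)) / (4 - (-3)) = 3
P[-1,4,6] = (-49 - (-7)) / (6 - (-1)) = -6
P[-3,-1,4,6] = (-6 - 3) / (6 - (-3)) = -1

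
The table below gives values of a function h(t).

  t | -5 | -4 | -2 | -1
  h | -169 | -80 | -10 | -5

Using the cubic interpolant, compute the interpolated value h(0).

Evaluate each Lagrange basis at t = 0:
L_0(0) = (4)·(2)·(1)/[(-1)·(-3)·(-4)] = -2/3
L_1(0) = (5)·(2)·(1)/[(1)·(-2)·(-3)] = 5/3
L_2(0) = (5)·(4)·(1)/[(3)·(2)·(-1)] = -10/3
L_3(0) = (5)·(4)·(2)/[(4)·(3)·(1)] = 10/3
Sum: (-169)·(-2/3) + (-80)·(5/3) + (-10)·(-10/3) + (-5)·(10/3) = -4

-4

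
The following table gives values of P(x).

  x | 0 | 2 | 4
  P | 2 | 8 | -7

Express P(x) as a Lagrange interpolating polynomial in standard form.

P(x) = -(21/8)x^2 + (33/4)x + 2

L_0(x) = (x - 2)(x - 4) / [8] = (1/8)x^2 - (3/4)x + 1
L_1(x) = x(x - 4) / [-4] = -(1/4)x^2 + x
L_2(x) = x(x - 2) / [8] = (1/8)x^2 - (1/4)x
P(x) = 2·L_0 + 8·L_1 + (-7)·L_2
  2·L_0(x) = (1/4)x^2 - (3/2)x + 2
  8·L_1(x) = -2x^2 + 8x
  (-7)·L_2(x) = -(7/8)x^2 + (7/4)x
Adding term by term: -(21/8)x^2 + (33/4)x + 2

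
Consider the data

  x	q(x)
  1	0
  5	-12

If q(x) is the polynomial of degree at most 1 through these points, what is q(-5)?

Evaluate each Lagrange basis at x = -5:
L_0(-5) = (-10)/[(-4)] = 5/2
L_1(-5) = (-6)/[(4)] = -3/2
Sum: 0 + (-12)·(-3/2) = 18

18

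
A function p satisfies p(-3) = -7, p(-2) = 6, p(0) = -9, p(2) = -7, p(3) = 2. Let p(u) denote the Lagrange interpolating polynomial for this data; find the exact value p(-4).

Evaluate each Lagrange basis at u = -4:
L_0(-4) = (-2)·(-4)·(-6)·(-7)/[(-1)·(-3)·(-5)·(-6)] = 56/15
L_1(-4) = (-1)·(-4)·(-6)·(-7)/[(1)·(-2)·(-4)·(-5)] = -21/5
L_2(-4) = (-1)·(-2)·(-6)·(-7)/[(3)·(2)·(-2)·(-3)] = 7/3
L_3(-4) = (-1)·(-2)·(-4)·(-7)/[(5)·(4)·(2)·(-1)] = -7/5
L_4(-4) = (-1)·(-2)·(-4)·(-6)/[(6)·(5)·(3)·(1)] = 8/15
Sum: (-7)·(56/15) + 6·(-21/5) + (-9)·(7/3) + (-7)·(-7/5) + 2·(8/15) = -922/15

-922/15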